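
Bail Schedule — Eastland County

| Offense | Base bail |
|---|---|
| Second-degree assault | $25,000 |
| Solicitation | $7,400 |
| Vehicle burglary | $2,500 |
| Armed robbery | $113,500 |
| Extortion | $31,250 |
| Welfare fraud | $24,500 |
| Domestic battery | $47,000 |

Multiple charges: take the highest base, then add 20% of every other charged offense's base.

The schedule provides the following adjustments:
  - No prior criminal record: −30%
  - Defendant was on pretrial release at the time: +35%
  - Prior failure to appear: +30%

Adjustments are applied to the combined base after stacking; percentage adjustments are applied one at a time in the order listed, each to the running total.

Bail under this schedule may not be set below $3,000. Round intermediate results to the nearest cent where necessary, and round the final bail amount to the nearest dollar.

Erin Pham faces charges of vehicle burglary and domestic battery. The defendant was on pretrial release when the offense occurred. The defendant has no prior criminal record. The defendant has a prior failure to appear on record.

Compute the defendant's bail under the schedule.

$58,354

Base amounts from the schedule: vehicle burglary $2,500; domestic battery $47,000.
Stacking rule: highest base plus 20% of each additional charge. Highest is domestic battery at $47,000. Additional: $2,500 × 20% = $500. Combined base = $47,000 + $500 = $47,500.
No prior criminal record (−30%): $47,500 × 0.7 = $33,250.
Defendant was on pretrial release at the time (+35%): $33,250 × 1.35 = $44,887.50.
Prior failure to appear (+30%): $44,887.50 × 1.3 = $58,353.75.
$58,353.75 is at or above the $3,000 minimum.
Rounded to the nearest dollar: $58,354.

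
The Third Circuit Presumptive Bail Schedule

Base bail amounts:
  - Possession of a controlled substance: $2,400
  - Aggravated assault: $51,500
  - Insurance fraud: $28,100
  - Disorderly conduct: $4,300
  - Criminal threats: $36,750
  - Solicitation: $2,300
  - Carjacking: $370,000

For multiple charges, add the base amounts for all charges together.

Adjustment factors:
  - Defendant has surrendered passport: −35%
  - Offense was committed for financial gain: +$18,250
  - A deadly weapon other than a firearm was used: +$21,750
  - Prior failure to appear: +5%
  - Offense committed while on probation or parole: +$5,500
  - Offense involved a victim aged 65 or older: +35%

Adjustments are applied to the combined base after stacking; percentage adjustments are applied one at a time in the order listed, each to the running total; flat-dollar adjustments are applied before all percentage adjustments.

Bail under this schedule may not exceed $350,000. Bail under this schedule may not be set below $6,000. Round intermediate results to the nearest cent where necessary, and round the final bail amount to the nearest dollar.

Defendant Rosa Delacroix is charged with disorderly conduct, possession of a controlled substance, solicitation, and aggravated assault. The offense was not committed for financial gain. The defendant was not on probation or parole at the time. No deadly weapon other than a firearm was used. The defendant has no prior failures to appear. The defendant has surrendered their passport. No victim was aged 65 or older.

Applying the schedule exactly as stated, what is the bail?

Base amounts from the schedule: disorderly conduct $4,300; possession of a controlled substance $2,400; solicitation $2,300; aggravated assault $51,500.
Stacking rule: sum of all bases. $4,300 + $2,400 + $2,300 + $51,500 = $60,500.
Defendant has surrendered passport (−35%): $60,500 × 0.65 = $39,325.
$39,325 is within the $350,000 maximum.
$39,325 is at or above the $6,000 minimum.

$39,325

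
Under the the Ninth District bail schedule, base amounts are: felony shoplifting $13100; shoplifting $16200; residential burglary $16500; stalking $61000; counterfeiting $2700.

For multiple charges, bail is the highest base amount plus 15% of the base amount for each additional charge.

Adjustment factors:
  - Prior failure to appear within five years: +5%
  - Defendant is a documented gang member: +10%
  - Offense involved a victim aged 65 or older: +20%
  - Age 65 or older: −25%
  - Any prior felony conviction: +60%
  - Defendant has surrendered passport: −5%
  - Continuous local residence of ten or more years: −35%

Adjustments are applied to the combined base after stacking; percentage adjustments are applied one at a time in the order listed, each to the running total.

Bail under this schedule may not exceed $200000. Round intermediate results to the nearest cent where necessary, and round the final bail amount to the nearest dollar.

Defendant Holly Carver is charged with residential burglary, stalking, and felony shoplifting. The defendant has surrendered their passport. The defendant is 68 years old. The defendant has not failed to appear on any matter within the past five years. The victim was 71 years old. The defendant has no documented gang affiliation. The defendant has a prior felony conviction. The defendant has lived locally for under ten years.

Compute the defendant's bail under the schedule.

Base amounts from the schedule: residential burglary $16500; stalking $61000; felony shoplifting $13100.
Stacking rule: highest base plus 15% of each additional charge. Highest is stalking at $61000. Additional: $16500 × 15% = $2475; $13100 × 15% = $1965. Combined base = $61000 + $4440 = $65440.
Offense involved a victim aged 65 or older (+20%): $65440 × 1.2 = $78528.
Age 65 or older (−25%): $78528 × 0.75 = $58896.
Any prior felony conviction (+60%): $58896 × 1.6 = $94233.60.
Defendant has surrendered passport (−5%): $94233.60 × 0.95 = $89521.92.
$89521.92 is within the $200000 maximum.
Rounded to the nearest dollar: $89522.

$89522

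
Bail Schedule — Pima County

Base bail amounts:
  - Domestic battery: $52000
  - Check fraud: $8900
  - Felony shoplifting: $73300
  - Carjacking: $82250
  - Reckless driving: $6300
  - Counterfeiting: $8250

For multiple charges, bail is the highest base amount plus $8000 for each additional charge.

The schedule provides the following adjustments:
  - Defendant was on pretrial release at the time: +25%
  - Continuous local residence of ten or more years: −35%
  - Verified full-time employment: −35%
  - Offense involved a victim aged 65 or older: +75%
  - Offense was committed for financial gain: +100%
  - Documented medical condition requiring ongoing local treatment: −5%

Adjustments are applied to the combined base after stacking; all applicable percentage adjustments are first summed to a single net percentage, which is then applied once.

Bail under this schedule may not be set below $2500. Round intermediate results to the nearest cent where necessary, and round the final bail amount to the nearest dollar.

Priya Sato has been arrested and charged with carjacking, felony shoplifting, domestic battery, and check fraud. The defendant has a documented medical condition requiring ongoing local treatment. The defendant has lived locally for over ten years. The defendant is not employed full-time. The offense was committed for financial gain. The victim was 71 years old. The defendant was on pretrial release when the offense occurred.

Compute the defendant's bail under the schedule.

$276250

Base amounts from the schedule: carjacking $82250; felony shoplifting $73300; domestic battery $52000; check fraud $8900.
Stacking rule: highest base plus $8000 per additional charge. Highest is carjacking at $82250; 3 additional charges → +$24000. Combined base = $106250.
Net percentage adjustment: +25% −35% +75% +100% −5% = +160%. $106250 × 2.6 = $276250.
$276250 is at or above the $2500 minimum.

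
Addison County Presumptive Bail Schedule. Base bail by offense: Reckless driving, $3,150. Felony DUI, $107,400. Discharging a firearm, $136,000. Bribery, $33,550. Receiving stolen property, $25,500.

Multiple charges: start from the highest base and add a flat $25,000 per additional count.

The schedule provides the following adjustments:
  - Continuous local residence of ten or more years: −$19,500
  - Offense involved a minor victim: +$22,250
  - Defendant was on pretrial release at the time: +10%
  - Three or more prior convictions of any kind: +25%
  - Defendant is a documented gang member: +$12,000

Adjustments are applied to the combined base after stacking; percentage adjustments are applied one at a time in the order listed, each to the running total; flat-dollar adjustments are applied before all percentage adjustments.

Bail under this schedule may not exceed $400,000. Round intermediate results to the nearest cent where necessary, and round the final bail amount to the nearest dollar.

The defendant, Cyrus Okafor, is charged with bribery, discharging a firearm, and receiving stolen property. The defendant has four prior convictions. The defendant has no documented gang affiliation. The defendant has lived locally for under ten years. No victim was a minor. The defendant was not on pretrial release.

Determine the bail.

Base amounts from the schedule: bribery $33,550; discharging a firearm $136,000; receiving stolen property $25,500.
Stacking rule: highest base plus $25,000 per additional charge. Highest is discharging a firearm at $136,000; 2 additional charges → +$50,000. Combined base = $186,000.
Three or more prior convictions of any kind (+25%): $186,000 × 1.25 = $232,500.
$232,500 is within the $400,000 maximum.

$232,500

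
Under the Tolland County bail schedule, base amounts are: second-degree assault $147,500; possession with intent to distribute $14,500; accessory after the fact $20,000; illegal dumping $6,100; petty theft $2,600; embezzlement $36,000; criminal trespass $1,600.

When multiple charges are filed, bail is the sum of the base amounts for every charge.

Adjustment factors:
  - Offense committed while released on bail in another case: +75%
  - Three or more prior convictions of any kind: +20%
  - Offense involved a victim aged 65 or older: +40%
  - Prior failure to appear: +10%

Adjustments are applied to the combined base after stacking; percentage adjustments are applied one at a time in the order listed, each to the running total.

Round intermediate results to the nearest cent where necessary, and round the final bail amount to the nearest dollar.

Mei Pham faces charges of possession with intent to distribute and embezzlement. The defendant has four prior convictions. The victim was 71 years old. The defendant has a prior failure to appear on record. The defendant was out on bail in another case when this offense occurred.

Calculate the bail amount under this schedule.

Base amounts from the schedule: possession with intent to distribute $14,500; embezzlement $36,000.
Stacking rule: sum of all bases. $14,500 + $36,000 = $50,500.
Offense committed while released on bail in another case (+75%): $50,500 × 1.75 = $88,375.
Three or more prior convictions of any kind (+20%): $88,375 × 1.2 = $106,050.
Offense involved a victim aged 65 or older (+40%): $106,050 × 1.4 = $148,470.
Prior failure to appear (+10%): $148,470 × 1.1 = $163,317.

$163,317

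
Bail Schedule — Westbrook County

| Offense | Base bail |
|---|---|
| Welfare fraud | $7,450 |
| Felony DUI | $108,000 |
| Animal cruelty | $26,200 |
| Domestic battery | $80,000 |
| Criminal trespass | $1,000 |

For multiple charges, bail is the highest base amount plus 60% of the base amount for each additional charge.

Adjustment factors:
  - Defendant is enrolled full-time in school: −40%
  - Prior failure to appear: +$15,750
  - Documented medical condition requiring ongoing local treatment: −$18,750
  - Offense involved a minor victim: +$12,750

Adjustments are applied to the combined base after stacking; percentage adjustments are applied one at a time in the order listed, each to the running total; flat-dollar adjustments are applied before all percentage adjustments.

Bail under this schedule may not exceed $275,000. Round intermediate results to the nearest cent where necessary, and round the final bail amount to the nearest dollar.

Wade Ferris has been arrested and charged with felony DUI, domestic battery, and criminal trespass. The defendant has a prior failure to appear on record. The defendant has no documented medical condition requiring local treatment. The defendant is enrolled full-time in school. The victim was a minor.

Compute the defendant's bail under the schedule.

Base amounts from the schedule: felony DUI $108,000; domestic battery $80,000; criminal trespass $1,000.
Stacking rule: highest base plus 60% of each additional charge. Highest is felony DUI at $108,000. Additional: $80,000 × 60% = $48,000; $1,000 × 60% = $600. Combined base = $108,000 + $48,600 = $156,600.
Prior failure to appear (+$15,750 flat): $156,600 + $15,750 = $172,350.
Offense involved a minor victim (+$12,750 flat): $172,350 + $12,750 = $185,100.
Defendant is enrolled full-time in school (−40%): $185,100 × 0.6 = $111,060.
$111,060 is within the $275,000 maximum.

$111,060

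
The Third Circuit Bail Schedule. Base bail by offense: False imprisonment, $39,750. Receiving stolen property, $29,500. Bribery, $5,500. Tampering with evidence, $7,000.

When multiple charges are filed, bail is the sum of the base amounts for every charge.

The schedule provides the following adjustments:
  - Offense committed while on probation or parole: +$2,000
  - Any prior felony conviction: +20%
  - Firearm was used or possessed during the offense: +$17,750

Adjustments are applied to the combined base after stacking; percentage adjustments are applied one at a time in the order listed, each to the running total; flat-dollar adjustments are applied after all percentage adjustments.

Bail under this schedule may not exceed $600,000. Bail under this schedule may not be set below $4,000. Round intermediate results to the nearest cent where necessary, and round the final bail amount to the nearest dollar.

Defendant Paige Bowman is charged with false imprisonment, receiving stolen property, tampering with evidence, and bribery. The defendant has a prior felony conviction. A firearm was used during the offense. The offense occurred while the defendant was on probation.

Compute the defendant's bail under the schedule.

$117,850

Base amounts from the schedule: false imprisonment $39,750; receiving stolen property $29,500; tampering with evidence $7,000; bribery $5,500.
Stacking rule: sum of all bases. $39,750 + $29,500 + $7,000 + $5,500 = $81,750.
Any prior felony conviction (+20%): $81,750 × 1.2 = $98,100.
Offense committed while on probation or parole (+$2,000 flat): $98,100 + $2,000 = $100,100.
Firearm was used or possessed during the offense (+$17,750 flat): $100,100 + $17,750 = $117,850.
$117,850 is within the $600,000 maximum.
$117,850 is at or above the $4,000 minimum.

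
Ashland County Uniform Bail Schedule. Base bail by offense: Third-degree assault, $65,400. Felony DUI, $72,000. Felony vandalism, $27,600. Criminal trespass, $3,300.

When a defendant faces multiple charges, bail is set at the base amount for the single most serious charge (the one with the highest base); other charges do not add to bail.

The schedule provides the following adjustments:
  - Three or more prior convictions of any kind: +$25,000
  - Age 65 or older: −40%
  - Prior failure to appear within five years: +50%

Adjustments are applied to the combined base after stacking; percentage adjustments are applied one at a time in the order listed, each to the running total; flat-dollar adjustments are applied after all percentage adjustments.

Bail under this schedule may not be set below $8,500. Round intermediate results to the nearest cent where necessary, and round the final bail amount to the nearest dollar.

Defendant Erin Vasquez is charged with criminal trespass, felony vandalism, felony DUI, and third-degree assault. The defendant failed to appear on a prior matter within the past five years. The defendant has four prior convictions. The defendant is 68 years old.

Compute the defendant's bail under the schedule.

$89,800

Base amounts from the schedule: criminal trespass $3,300; felony vandalism $27,600; felony DUI $72,000; third-degree assault $65,400.
Stacking rule: use the highest base only. Highest is felony DUI at $72,000. Combined base = $72,000.
Age 65 or older (−40%): $72,000 × 0.6 = $43,200.
Prior failure to appear within five years (+50%): $43,200 × 1.5 = $64,800.
Three or more prior convictions of any kind (+$25,000 flat): $64,800 + $25,000 = $89,800.
$89,800 is at or above the $8,500 minimum.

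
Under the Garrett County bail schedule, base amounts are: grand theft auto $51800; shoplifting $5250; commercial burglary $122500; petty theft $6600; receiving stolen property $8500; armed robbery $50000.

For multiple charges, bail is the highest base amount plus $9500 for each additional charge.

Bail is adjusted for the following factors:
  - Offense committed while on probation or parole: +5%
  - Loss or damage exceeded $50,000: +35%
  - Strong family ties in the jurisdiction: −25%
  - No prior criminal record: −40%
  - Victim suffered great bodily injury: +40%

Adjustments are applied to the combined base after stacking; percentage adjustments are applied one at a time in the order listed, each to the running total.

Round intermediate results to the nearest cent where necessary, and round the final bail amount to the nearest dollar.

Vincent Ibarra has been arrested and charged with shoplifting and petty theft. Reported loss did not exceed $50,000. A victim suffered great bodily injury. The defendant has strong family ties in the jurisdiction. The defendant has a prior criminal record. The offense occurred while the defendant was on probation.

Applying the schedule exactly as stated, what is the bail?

$17750

Base amounts from the schedule: shoplifting $5250; petty theft $6600.
Stacking rule: highest base plus $9500 per additional charge. Highest is petty theft at $6600; 1 additional charge → +$9500. Combined base = $16100.
Offense committed while on probation or parole (+5%): $16100 × 1.05 = $16905.
Strong family ties in the jurisdiction (−25%): $16905 × 0.75 = $12678.75.
Victim suffered great bodily injury (+40%): $12678.75 × 1.4 = $17750.25.
Rounded to the nearest dollar: $17750.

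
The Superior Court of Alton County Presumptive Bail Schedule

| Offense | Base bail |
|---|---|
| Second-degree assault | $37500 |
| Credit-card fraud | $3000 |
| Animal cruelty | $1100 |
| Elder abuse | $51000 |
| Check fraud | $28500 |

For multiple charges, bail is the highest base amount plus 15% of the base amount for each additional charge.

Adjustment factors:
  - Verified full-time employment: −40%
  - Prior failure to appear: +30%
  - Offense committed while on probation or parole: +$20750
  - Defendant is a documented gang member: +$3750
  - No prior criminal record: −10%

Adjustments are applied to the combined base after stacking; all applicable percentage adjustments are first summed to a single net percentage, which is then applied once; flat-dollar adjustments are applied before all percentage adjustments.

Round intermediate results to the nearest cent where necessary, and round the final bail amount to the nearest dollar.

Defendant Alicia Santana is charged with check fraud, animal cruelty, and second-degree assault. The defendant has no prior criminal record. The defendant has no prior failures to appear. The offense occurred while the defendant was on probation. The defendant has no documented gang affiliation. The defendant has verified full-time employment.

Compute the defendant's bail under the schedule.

$31345

Base amounts from the schedule: check fraud $28500; animal cruelty $1100; second-degree assault $37500.
Stacking rule: highest base plus 15% of each additional charge. Highest is second-degree assault at $37500. Additional: $28500 × 15% = $4275; $1100 × 15% = $165. Combined base = $37500 + $4440 = $41940.
Offense committed while on probation or parole (+$20750 flat): $41940 + $20750 = $62690.
Net percentage adjustment: −40% −10% = −50%. $62690 × 0.5 = $31345.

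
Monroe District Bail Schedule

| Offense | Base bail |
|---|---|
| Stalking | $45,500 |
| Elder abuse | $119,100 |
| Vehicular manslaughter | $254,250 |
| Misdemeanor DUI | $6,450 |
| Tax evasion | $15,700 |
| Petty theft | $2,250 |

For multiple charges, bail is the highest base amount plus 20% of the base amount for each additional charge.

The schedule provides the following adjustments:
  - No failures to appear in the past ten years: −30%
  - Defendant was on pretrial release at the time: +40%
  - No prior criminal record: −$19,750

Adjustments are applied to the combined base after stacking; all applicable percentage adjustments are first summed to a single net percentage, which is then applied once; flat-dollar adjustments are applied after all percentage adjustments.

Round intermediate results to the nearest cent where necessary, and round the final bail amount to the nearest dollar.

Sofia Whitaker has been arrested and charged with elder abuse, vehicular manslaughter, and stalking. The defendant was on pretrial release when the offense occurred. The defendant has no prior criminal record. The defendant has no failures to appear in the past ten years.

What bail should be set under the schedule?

$296,137

Base amounts from the schedule: elder abuse $119,100; vehicular manslaughter $254,250; stalking $45,500.
Stacking rule: highest base plus 20% of each additional charge. Highest is vehicular manslaughter at $254,250. Additional: $119,100 × 20% = $23,820; $45,500 × 20% = $9,100. Combined base = $254,250 + $32,920 = $287,170.
Net percentage adjustment: −30% +40% = +10%. $287,170 × 1.1 = $315,887.
No prior criminal record (−$19,750 flat): $315,887 − $19,750 = $296,137.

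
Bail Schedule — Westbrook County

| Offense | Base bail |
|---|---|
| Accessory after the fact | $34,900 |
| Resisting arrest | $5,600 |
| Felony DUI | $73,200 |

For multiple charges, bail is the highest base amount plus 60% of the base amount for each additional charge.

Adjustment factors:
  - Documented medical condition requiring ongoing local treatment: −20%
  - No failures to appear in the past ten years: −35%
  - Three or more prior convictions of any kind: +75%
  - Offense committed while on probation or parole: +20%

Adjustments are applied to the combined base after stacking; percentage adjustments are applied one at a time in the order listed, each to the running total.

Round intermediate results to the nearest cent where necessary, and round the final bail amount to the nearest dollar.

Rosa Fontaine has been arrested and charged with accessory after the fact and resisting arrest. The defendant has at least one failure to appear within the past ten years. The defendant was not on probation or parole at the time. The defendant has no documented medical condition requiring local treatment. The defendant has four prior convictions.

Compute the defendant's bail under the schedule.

$66,955

Base amounts from the schedule: accessory after the fact $34,900; resisting arrest $5,600.
Stacking rule: highest base plus 60% of each additional charge. Highest is accessory after the fact at $34,900. Additional: $5,600 × 60% = $3,360. Combined base = $34,900 + $3,360 = $38,260.
Three or more prior convictions of any kind (+75%): $38,260 × 1.75 = $66,955.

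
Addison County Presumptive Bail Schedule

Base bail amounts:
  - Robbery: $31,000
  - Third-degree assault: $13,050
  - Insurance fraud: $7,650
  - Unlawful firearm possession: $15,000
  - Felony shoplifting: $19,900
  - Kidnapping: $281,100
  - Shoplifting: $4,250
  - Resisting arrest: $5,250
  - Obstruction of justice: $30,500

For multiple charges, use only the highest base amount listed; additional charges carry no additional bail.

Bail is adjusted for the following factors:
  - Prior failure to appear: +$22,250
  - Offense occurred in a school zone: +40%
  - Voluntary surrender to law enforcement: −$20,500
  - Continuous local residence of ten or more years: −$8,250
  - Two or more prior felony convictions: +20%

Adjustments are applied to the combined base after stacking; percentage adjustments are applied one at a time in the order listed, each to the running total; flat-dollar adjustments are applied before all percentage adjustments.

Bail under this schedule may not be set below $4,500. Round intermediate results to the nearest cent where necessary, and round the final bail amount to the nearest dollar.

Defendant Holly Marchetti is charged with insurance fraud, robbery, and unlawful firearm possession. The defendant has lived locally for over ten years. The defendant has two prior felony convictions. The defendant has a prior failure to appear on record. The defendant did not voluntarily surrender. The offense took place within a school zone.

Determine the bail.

Base amounts from the schedule: insurance fraud $7,650; robbery $31,000; unlawful firearm possession $15,000.
Stacking rule: use the highest base only. Highest is robbery at $31,000. Combined base = $31,000.
Prior failure to appear (+$22,250 flat): $31,000 + $22,250 = $53,250.
Continuous local residence of ten or more years (−$8,250 flat): $53,250 − $8,250 = $45,000.
Offense occurred in a school zone (+40%): $45,000 × 1.4 = $63,000.
Two or more prior felony convictions (+20%): $63,000 × 1.2 = $75,600.
$75,600 is at or above the $4,500 minimum.

$75,600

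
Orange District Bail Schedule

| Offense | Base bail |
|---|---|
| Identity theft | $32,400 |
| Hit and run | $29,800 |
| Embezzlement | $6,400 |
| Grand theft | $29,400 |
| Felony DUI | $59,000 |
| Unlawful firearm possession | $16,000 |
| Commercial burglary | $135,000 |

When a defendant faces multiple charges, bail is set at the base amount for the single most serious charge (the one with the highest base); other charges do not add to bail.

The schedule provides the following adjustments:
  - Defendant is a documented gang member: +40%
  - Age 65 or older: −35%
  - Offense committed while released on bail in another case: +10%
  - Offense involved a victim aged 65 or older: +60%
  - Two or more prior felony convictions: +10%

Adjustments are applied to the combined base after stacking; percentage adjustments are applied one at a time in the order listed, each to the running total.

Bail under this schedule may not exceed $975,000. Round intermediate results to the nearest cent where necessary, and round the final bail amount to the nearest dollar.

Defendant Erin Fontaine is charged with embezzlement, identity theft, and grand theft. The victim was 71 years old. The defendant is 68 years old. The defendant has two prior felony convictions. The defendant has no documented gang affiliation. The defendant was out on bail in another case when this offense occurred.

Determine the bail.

$40,772

Base amounts from the schedule: embezzlement $6,400; identity theft $32,400; grand theft $29,400.
Stacking rule: use the highest base only. Highest is identity theft at $32,400. Combined base = $32,400.
Age 65 or older (−35%): $32,400 × 0.65 = $21,060.
Offense committed while released on bail in another case (+10%): $21,060 × 1.1 = $23,166.
Offense involved a victim aged 65 or older (+60%): $23,166 × 1.6 = $37,065.60.
Two or more prior felony convictions (+10%): $37,065.60 × 1.1 = $40,772.16.
$40,772.16 is within the $975,000 maximum.
Rounded to the nearest dollar: $40,772.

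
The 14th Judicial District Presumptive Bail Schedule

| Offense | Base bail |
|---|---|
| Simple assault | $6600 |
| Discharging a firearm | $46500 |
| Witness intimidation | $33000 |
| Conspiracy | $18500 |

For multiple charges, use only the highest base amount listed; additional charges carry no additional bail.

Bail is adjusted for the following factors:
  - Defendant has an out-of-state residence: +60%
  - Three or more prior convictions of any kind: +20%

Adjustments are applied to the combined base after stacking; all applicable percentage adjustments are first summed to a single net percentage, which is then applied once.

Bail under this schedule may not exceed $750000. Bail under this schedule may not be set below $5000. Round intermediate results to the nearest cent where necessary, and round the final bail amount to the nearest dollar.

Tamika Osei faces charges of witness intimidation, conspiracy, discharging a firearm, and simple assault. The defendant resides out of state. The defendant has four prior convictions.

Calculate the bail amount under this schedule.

Base amounts from the schedule: witness intimidation $33000; conspiracy $18500; discharging a firearm $46500; simple assault $6600.
Stacking rule: use the highest base only. Highest is discharging a firearm at $46500. Combined base = $46500.
Net percentage adjustment: +60% +20% = +80%. $46500 × 1.8 = $83700.
$83700 is within the $750000 maximum.
$83700 is at or above the $5000 minimum.

$83700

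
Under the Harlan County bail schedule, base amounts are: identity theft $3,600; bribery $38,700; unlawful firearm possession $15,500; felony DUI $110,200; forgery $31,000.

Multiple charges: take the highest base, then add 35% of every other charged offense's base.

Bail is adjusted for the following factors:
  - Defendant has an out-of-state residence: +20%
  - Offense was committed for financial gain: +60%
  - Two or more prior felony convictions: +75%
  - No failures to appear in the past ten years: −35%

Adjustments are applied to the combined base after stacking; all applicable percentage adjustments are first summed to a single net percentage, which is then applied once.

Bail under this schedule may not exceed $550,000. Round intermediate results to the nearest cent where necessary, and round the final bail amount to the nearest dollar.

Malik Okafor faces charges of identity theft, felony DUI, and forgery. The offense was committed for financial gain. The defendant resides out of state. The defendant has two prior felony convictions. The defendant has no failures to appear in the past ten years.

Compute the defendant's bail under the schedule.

Base amounts from the schedule: identity theft $3,600; felony DUI $110,200; forgery $31,000.
Stacking rule: highest base plus 35% of each additional charge. Highest is felony DUI at $110,200. Additional: $3,600 × 35% = $1,260; $31,000 × 35% = $10,850. Combined base = $110,200 + $12,110 = $122,310.
Net percentage adjustment: +20% +60% +75% −35% = +120%. $122,310 × 2.2 = $269,082.
$269,082 is within the $550,000 maximum.

$269,082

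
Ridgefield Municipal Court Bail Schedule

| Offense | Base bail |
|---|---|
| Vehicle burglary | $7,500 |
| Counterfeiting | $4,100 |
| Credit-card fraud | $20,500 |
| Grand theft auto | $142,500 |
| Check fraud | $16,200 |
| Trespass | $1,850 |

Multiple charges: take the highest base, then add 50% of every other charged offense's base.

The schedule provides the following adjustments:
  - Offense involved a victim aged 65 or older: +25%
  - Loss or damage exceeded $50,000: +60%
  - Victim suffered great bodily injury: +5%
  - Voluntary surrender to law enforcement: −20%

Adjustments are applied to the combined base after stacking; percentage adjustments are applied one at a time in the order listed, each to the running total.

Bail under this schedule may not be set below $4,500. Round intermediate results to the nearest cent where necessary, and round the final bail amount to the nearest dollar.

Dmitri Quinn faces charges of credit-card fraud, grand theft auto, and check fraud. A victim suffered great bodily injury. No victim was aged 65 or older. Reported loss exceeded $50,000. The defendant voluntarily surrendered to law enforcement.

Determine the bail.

Base amounts from the schedule: credit-card fraud $20,500; grand theft auto $142,500; check fraud $16,200.
Stacking rule: highest base plus 50% of each additional charge. Highest is grand theft auto at $142,500. Additional: $20,500 × 50% = $10,250; $16,200 × 50% = $8,100. Combined base = $142,500 + $18,350 = $160,850.
Loss or damage exceeded $50,000 (+60%): $160,850 × 1.6 = $257,360.
Victim suffered great bodily injury (+5%): $257,360 × 1.05 = $270,228.
Voluntary surrender to law enforcement (−20%): $270,228 × 0.8 = $216,182.40.
$216,182.40 is at or above the $4,500 minimum.
Rounded to the nearest dollar: $216,182.

$216,182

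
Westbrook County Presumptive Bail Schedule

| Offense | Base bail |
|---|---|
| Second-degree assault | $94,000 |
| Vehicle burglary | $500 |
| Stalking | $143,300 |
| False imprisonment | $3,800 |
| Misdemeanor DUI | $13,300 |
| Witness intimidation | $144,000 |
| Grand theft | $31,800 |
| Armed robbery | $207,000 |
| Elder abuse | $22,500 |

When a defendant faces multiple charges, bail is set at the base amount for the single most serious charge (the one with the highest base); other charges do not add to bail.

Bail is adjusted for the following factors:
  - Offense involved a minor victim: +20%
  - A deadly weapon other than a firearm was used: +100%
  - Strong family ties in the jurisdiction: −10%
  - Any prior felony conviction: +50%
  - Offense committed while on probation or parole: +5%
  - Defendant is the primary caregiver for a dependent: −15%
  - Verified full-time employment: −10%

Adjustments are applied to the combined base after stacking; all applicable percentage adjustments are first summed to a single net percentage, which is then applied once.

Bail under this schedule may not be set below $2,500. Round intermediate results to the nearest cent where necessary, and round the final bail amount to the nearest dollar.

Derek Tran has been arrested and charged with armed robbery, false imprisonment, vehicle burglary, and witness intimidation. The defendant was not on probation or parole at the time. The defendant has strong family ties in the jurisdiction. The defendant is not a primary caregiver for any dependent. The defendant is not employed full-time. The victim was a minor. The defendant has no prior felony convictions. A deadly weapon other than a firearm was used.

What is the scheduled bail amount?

Base amounts from the schedule: armed robbery $207,000; false imprisonment $3,800; vehicle burglary $500; witness intimidation $144,000.
Stacking rule: use the highest base only. Highest is armed robbery at $207,000. Combined base = $207,000.
Net percentage adjustment: +20% +100% −10% = +110%. $207,000 × 2.1 = $434,700.
$434,700 is at or above the $2,500 minimum.

$434,700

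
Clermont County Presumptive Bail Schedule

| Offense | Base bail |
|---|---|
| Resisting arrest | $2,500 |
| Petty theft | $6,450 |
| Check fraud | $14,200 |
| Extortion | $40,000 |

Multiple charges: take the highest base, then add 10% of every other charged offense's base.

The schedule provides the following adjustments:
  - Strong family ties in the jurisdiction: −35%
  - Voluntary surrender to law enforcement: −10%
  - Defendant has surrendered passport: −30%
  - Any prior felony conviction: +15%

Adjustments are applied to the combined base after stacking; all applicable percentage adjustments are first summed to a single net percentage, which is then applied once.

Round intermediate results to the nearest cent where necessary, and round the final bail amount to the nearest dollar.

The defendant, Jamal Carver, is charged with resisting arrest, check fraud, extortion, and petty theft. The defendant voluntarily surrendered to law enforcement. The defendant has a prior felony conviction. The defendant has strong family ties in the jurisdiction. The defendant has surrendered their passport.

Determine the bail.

Base amounts from the schedule: resisting arrest $2,500; check fraud $14,200; extortion $40,000; petty theft $6,450.
Stacking rule: highest base plus 10% of each additional charge. Highest is extortion at $40,000. Additional: $2,500 × 10% = $250; $14,200 × 10% = $1,420; $6,450 × 10% = $645. Combined base = $40,000 + $2,315 = $42,315.
Net percentage adjustment: −35% −10% −30% +15% = −60%. $42,315 × 0.4 = $16,926.

$16,926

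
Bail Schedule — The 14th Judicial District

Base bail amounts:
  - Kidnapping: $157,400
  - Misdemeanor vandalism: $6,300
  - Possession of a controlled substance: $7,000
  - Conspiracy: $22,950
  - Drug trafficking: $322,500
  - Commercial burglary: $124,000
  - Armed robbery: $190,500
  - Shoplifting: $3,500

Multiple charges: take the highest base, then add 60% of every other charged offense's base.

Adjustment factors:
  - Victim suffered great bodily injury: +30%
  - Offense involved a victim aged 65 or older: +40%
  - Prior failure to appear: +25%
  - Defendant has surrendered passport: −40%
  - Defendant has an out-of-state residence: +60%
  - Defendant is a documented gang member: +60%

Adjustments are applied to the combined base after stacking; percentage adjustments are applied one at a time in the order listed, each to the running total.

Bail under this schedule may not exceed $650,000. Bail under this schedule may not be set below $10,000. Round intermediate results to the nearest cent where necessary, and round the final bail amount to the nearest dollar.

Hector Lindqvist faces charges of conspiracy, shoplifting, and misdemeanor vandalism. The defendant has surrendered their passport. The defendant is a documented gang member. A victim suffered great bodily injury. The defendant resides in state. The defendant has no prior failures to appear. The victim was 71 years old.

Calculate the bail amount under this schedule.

$50,372

Base amounts from the schedule: conspiracy $22,950; shoplifting $3,500; misdemeanor vandalism $6,300.
Stacking rule: highest base plus 60% of each additional charge. Highest is conspiracy at $22,950. Additional: $3,500 × 60% = $2,100; $6,300 × 60% = $3,780. Combined base = $22,950 + $5,880 = $28,830.
Victim suffered great bodily injury (+30%): $28,830 × 1.3 = $37,479.
Offense involved a victim aged 65 or older (+40%): $37,479 × 1.4 = $52,470.60.
Defendant has surrendered passport (−40%): $52,470.60 × 0.6 = $31,482.36.
Defendant is a documented gang member (+60%): $31,482.36 × 1.6 = $50,371.78.
$50,371.78 is within the $650,000 maximum.
$50,371.78 is at or above the $10,000 minimum.
Rounded to the nearest dollar: $50,372.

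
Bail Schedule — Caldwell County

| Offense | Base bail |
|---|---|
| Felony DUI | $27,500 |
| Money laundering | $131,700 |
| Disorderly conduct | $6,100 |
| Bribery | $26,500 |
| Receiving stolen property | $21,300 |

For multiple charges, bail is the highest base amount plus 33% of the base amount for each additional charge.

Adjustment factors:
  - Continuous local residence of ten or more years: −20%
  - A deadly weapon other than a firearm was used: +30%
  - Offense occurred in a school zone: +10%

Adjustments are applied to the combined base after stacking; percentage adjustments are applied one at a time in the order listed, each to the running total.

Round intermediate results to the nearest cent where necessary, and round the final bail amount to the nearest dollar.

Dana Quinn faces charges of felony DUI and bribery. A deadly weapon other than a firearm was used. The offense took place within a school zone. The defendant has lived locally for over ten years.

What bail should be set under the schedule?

$41,464

Base amounts from the schedule: felony DUI $27,500; bribery $26,500.
Stacking rule: highest base plus 33% of each additional charge. Highest is felony DUI at $27,500. Additional: $26,500 × 33% = $8,745. Combined base = $27,500 + $8,745 = $36,245.
Continuous local residence of ten or more years (−20%): $36,245 × 0.8 = $28,996.
A deadly weapon other than a firearm was used (+30%): $28,996 × 1.3 = $37,694.80.
Offense occurred in a school zone (+10%): $37,694.80 × 1.1 = $41,464.28.
Rounded to the nearest dollar: $41,464.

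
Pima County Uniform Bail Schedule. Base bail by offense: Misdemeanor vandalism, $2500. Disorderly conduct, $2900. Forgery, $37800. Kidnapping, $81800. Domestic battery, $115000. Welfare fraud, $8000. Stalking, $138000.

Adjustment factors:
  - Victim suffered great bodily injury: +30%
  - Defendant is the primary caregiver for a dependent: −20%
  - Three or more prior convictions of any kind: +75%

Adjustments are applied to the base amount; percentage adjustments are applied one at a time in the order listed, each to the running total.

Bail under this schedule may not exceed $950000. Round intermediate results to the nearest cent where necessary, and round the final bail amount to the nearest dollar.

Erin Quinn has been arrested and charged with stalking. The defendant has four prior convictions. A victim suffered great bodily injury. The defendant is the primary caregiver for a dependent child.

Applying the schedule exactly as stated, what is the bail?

$251160

Base amounts from the schedule: stalking $138000.
Single charge. Combined base = $138000.
Victim suffered great bodily injury (+30%): $138000 × 1.3 = $179400.
Defendant is the primary caregiver for a dependent (−20%): $179400 × 0.8 = $143520.
Three or more prior convictions of any kind (+75%): $143520 × 1.75 = $251160.
$251160 is within the $950000 maximum.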